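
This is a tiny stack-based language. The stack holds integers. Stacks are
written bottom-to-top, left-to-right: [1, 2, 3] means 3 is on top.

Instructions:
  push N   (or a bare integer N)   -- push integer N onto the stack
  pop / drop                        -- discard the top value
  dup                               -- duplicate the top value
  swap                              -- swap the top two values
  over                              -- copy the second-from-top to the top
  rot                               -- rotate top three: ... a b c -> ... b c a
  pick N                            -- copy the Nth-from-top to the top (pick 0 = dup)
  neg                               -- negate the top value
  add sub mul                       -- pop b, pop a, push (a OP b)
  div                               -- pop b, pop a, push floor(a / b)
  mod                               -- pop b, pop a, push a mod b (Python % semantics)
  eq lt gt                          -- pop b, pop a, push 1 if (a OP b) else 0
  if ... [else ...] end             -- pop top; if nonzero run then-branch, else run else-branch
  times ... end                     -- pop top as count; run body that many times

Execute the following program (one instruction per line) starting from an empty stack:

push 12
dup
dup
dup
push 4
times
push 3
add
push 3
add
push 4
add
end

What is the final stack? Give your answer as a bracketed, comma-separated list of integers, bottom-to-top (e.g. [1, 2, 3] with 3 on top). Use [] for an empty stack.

Answer: [12, 12, 12, 52]

Derivation:
After 'push 12': [12]
After 'dup': [12, 12]
After 'dup': [12, 12, 12]
After 'dup': [12, 12, 12, 12]
After 'push 4': [12, 12, 12, 12, 4]
After 'times': [12, 12, 12, 12]
After 'push 3': [12, 12, 12, 12, 3]
After 'add': [12, 12, 12, 15]
After 'push 3': [12, 12, 12, 15, 3]
After 'add': [12, 12, 12, 18]
After 'push 4': [12, 12, 12, 18, 4]
After 'add': [12, 12, 12, 22]
  ...
After 'push 3': [12, 12, 12, 32, 3]
After 'add': [12, 12, 12, 35]
After 'push 3': [12, 12, 12, 35, 3]
After 'add': [12, 12, 12, 38]
After 'push 4': [12, 12, 12, 38, 4]
After 'add': [12, 12, 12, 42]
After 'push 3': [12, 12, 12, 42, 3]
After 'add': [12, 12, 12, 45]
After 'push 3': [12, 12, 12, 45, 3]
After 'add': [12, 12, 12, 48]
After 'push 4': [12, 12, 12, 48, 4]
After 'add': [12, 12, 12, 52]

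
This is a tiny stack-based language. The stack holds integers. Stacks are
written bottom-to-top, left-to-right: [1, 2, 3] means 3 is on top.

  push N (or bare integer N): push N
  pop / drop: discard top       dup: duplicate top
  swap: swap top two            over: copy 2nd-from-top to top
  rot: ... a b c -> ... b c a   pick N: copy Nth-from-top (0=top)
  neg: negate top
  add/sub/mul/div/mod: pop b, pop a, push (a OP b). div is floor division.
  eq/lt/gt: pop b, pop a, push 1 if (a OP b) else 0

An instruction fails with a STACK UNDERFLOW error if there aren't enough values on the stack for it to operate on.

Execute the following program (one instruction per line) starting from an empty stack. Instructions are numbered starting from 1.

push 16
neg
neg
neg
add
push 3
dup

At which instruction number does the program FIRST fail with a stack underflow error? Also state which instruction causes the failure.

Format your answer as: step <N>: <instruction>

Answer: step 5: add

Derivation:
Step 1 ('push 16'): stack = [16], depth = 1
Step 2 ('neg'): stack = [-16], depth = 1
Step 3 ('neg'): stack = [16], depth = 1
Step 4 ('neg'): stack = [-16], depth = 1
Step 5 ('add'): needs 2 value(s) but depth is 1 — STACK UNDERFLOW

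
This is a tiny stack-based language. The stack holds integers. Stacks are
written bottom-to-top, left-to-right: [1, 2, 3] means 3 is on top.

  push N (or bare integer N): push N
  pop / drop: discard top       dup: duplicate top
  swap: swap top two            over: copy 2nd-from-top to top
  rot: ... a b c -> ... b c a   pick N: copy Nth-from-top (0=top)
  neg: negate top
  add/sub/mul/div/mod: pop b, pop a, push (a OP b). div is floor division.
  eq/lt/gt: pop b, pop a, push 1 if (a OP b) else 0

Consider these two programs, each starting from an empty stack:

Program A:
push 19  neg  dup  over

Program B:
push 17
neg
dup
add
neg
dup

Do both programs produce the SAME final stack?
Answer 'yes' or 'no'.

Answer: no

Derivation:
Program A trace:
  After 'push 19': [19]
  After 'neg': [-19]
  After 'dup': [-19, -19]
  After 'over': [-19, -19, -19]
Program A final stack: [-19, -19, -19]

Program B trace:
  After 'push 17': [17]
  After 'neg': [-17]
  After 'dup': [-17, -17]
  After 'add': [-34]
  After 'neg': [34]
  After 'dup': [34, 34]
Program B final stack: [34, 34]
Same: no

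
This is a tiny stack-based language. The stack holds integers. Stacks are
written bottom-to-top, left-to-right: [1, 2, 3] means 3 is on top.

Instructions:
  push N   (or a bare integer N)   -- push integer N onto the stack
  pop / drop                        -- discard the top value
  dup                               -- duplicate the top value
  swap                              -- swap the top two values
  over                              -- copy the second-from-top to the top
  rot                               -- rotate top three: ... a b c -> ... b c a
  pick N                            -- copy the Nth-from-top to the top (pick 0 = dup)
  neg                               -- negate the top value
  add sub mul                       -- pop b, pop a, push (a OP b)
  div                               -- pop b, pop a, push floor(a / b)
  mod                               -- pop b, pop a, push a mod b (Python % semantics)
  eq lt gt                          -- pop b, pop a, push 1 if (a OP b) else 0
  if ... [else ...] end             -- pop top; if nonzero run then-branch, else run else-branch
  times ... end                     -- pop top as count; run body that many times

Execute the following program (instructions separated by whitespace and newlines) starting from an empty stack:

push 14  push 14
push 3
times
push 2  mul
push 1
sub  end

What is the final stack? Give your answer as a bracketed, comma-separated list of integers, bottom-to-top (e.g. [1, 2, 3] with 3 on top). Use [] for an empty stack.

Answer: [14, 105]

Derivation:
After 'push 14': [14]
After 'push 14': [14, 14]
After 'push 3': [14, 14, 3]
After 'times': [14, 14]
After 'push 2': [14, 14, 2]
After 'mul': [14, 28]
After 'push 1': [14, 28, 1]
After 'sub': [14, 27]
After 'push 2': [14, 27, 2]
After 'mul': [14, 54]
After 'push 1': [14, 54, 1]
After 'sub': [14, 53]
After 'push 2': [14, 53, 2]
After 'mul': [14, 106]
After 'push 1': [14, 106, 1]
After 'sub': [14, 105]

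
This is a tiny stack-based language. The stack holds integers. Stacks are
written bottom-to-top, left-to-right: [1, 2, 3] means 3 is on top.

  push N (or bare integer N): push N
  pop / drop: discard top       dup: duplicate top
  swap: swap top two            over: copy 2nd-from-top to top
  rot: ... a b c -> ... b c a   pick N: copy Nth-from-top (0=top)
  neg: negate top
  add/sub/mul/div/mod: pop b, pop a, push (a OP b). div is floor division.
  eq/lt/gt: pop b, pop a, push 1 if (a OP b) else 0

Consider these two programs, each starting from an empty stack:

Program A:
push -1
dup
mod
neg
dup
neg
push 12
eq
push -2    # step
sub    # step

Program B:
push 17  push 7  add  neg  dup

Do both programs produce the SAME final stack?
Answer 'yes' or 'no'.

Answer: no

Derivation:
Program A trace:
  After 'push -1': [-1]
  After 'dup': [-1, -1]
  After 'mod': [0]
  After 'neg': [0]
  After 'dup': [0, 0]
  After 'neg': [0, 0]
  After 'push 12': [0, 0, 12]
  After 'eq': [0, 0]
  After 'push -2': [0, 0, -2]
  After 'sub': [0, 2]
Program A final stack: [0, 2]

Program B trace:
  After 'push 17': [17]
  After 'push 7': [17, 7]
  After 'add': [24]
  After 'neg': [-24]
  After 'dup': [-24, -24]
Program B final stack: [-24, -24]
Same: no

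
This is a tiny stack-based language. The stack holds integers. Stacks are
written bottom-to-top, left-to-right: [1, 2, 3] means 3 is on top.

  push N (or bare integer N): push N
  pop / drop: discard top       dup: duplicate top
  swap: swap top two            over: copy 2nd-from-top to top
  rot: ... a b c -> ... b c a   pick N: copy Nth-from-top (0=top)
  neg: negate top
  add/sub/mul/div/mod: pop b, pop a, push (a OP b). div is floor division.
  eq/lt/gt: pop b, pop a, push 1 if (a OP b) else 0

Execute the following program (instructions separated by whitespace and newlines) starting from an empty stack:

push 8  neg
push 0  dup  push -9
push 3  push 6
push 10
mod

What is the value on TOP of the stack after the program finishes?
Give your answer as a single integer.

After 'push 8': [8]
After 'neg': [-8]
After 'push 0': [-8, 0]
After 'dup': [-8, 0, 0]
After 'push -9': [-8, 0, 0, -9]
After 'push 3': [-8, 0, 0, -9, 3]
After 'push 6': [-8, 0, 0, -9, 3, 6]
After 'push 10': [-8, 0, 0, -9, 3, 6, 10]
After 'mod': [-8, 0, 0, -9, 3, 6]

Answer: 6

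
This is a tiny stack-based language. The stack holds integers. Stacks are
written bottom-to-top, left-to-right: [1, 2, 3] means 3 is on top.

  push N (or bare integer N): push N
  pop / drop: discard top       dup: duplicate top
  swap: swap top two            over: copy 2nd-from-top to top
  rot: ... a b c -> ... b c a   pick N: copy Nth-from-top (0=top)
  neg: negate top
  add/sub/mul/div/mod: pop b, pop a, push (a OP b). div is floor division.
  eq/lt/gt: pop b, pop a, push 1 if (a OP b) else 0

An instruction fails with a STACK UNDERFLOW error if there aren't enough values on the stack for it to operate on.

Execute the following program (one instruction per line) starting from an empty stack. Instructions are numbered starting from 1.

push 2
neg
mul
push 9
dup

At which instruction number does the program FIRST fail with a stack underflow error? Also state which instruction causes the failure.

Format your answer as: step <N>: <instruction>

Step 1 ('push 2'): stack = [2], depth = 1
Step 2 ('neg'): stack = [-2], depth = 1
Step 3 ('mul'): needs 2 value(s) but depth is 1 — STACK UNDERFLOW

Answer: step 3: mul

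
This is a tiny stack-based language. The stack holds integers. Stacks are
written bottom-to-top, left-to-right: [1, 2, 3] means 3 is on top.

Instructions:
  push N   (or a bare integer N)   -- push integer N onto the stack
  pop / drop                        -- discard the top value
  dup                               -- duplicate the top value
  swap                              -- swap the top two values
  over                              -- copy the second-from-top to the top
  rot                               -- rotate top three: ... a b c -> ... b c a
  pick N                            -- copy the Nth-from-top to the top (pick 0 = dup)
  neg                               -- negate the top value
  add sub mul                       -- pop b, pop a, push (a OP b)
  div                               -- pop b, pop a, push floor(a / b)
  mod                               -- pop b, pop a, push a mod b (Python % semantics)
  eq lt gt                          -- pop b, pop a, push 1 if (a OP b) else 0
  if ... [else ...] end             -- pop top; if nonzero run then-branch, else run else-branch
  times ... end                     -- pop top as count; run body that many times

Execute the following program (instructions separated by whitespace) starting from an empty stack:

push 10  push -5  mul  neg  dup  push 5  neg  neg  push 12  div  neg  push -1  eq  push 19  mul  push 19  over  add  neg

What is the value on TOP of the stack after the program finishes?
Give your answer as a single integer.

After 'push 10': [10]
After 'push -5': [10, -5]
After 'mul': [-50]
After 'neg': [50]
After 'dup': [50, 50]
After 'push 5': [50, 50, 5]
After 'neg': [50, 50, -5]
After 'neg': [50, 50, 5]
After 'push 12': [50, 50, 5, 12]
After 'div': [50, 50, 0]
After 'neg': [50, 50, 0]
After 'push -1': [50, 50, 0, -1]
After 'eq': [50, 50, 0]
After 'push 19': [50, 50, 0, 19]
After 'mul': [50, 50, 0]
After 'push 19': [50, 50, 0, 19]
After 'over': [50, 50, 0, 19, 0]
After 'add': [50, 50, 0, 19]
After 'neg': [50, 50, 0, -19]

Answer: -19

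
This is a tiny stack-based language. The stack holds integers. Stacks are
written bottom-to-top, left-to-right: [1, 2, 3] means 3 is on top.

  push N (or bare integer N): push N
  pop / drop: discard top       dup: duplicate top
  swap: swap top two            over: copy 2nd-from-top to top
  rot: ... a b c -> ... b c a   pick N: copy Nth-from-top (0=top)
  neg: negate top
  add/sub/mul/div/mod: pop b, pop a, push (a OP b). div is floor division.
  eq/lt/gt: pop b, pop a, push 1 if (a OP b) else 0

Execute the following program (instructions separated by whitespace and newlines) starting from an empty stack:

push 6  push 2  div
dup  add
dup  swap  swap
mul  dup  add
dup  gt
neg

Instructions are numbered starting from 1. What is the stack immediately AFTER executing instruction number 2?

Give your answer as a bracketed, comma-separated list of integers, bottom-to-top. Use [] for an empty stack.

Step 1 ('push 6'): [6]
Step 2 ('push 2'): [6, 2]

Answer: [6, 2]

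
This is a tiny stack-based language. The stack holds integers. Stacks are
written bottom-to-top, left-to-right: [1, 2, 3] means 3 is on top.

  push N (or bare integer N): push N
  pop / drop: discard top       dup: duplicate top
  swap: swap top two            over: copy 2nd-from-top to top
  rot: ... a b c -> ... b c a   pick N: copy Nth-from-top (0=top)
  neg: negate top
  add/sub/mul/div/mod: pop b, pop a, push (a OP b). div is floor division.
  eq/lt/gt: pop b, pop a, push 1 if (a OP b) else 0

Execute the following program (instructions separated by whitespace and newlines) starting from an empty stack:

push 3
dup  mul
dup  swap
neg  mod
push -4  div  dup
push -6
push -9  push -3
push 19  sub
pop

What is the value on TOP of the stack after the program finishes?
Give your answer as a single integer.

Answer: -9

Derivation:
After 'push 3': [3]
After 'dup': [3, 3]
After 'mul': [9]
After 'dup': [9, 9]
After 'swap': [9, 9]
After 'neg': [9, -9]
After 'mod': [0]
After 'push -4': [0, -4]
After 'div': [0]
After 'dup': [0, 0]
After 'push -6': [0, 0, -6]
After 'push -9': [0, 0, -6, -9]
After 'push -3': [0, 0, -6, -9, -3]
After 'push 19': [0, 0, -6, -9, -3, 19]
After 'sub': [0, 0, -6, -9, -22]
After 'pop': [0, 0, -6, -9]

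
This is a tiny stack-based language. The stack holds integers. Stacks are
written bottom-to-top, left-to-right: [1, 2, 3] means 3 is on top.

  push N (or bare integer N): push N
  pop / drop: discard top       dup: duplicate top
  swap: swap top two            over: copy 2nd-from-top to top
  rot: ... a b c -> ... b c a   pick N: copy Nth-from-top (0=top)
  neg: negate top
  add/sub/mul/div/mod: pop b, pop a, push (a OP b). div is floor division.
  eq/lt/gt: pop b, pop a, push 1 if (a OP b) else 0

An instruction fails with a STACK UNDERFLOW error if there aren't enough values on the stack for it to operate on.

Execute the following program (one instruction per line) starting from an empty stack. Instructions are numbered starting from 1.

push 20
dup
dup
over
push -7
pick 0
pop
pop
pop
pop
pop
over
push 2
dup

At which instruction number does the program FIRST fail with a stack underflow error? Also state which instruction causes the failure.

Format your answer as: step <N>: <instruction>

Step 1 ('push 20'): stack = [20], depth = 1
Step 2 ('dup'): stack = [20, 20], depth = 2
Step 3 ('dup'): stack = [20, 20, 20], depth = 3
Step 4 ('over'): stack = [20, 20, 20, 20], depth = 4
Step 5 ('push -7'): stack = [20, 20, 20, 20, -7], depth = 5
Step 6 ('pick 0'): stack = [20, 20, 20, 20, -7, -7], depth = 6
Step 7 ('pop'): stack = [20, 20, 20, 20, -7], depth = 5
Step 8 ('pop'): stack = [20, 20, 20, 20], depth = 4
Step 9 ('pop'): stack = [20, 20, 20], depth = 3
Step 10 ('pop'): stack = [20, 20], depth = 2
Step 11 ('pop'): stack = [20], depth = 1
Step 12 ('over'): needs 2 value(s) but depth is 1 — STACK UNDERFLOW

Answer: step 12: over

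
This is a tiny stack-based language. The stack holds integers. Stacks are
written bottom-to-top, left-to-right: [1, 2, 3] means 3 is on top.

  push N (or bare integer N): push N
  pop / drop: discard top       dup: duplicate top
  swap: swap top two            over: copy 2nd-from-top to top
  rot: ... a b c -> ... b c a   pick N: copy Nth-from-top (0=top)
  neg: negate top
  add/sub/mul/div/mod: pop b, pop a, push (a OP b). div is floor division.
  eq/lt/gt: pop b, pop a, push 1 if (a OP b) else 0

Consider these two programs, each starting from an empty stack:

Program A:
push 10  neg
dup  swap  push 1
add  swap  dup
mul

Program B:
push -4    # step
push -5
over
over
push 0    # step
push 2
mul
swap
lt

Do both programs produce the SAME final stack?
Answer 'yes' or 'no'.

Answer: no

Derivation:
Program A trace:
  After 'push 10': [10]
  After 'neg': [-10]
  After 'dup': [-10, -10]
  After 'swap': [-10, -10]
  After 'push 1': [-10, -10, 1]
  After 'add': [-10, -9]
  After 'swap': [-9, -10]
  After 'dup': [-9, -10, -10]
  After 'mul': [-9, 100]
Program A final stack: [-9, 100]

Program B trace:
  After 'push -4': [-4]
  After 'push -5': [-4, -5]
  After 'over': [-4, -5, -4]
  After 'over': [-4, -5, -4, -5]
  After 'push 0': [-4, -5, -4, -5, 0]
  After 'push 2': [-4, -5, -4, -5, 0, 2]
  After 'mul': [-4, -5, -4, -5, 0]
  After 'swap': [-4, -5, -4, 0, -5]
  After 'lt': [-4, -5, -4, 0]
Program B final stack: [-4, -5, -4, 0]
Same: no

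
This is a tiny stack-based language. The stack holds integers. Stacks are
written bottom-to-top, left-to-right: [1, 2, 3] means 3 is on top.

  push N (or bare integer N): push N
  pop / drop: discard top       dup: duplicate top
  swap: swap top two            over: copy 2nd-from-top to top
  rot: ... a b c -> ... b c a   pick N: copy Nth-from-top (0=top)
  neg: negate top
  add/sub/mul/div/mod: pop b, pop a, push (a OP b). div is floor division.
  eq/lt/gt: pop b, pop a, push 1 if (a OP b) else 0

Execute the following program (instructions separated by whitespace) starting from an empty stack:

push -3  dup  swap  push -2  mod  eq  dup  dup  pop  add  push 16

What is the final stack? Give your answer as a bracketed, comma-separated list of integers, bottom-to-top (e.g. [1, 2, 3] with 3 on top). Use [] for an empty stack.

After 'push -3': [-3]
After 'dup': [-3, -3]
After 'swap': [-3, -3]
After 'push -2': [-3, -3, -2]
After 'mod': [-3, -1]
After 'eq': [0]
After 'dup': [0, 0]
After 'dup': [0, 0, 0]
After 'pop': [0, 0]
After 'add': [0]
After 'push 16': [0, 16]

Answer: [0, 16]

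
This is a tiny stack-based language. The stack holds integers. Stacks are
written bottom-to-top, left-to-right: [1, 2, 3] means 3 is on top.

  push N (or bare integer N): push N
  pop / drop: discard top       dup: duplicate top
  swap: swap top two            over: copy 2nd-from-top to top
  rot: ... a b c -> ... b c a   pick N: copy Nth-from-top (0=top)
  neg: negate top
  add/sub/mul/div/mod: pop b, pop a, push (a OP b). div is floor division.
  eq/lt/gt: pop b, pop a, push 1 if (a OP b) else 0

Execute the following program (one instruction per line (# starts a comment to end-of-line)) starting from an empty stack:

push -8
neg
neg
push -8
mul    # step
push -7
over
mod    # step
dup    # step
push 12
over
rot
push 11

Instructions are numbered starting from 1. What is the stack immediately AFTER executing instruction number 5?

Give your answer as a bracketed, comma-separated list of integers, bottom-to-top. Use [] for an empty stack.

Step 1 ('push -8'): [-8]
Step 2 ('neg'): [8]
Step 3 ('neg'): [-8]
Step 4 ('push -8'): [-8, -8]
Step 5 ('mul'): [64]

Answer: [64]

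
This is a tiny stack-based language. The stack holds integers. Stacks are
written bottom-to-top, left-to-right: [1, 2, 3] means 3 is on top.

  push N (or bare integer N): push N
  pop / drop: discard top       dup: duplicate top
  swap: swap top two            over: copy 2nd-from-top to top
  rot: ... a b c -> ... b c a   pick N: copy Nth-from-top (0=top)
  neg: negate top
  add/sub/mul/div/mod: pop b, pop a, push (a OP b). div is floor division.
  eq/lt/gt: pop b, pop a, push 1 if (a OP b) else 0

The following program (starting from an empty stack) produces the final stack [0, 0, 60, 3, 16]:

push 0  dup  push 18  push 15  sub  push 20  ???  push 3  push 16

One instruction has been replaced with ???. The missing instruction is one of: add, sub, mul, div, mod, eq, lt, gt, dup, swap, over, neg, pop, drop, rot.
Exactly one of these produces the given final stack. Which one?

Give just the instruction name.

Stack before ???: [0, 0, 3, 20]
Stack after ???:  [0, 0, 60]
The instruction that transforms [0, 0, 3, 20] -> [0, 0, 60] is: mul

Answer: mul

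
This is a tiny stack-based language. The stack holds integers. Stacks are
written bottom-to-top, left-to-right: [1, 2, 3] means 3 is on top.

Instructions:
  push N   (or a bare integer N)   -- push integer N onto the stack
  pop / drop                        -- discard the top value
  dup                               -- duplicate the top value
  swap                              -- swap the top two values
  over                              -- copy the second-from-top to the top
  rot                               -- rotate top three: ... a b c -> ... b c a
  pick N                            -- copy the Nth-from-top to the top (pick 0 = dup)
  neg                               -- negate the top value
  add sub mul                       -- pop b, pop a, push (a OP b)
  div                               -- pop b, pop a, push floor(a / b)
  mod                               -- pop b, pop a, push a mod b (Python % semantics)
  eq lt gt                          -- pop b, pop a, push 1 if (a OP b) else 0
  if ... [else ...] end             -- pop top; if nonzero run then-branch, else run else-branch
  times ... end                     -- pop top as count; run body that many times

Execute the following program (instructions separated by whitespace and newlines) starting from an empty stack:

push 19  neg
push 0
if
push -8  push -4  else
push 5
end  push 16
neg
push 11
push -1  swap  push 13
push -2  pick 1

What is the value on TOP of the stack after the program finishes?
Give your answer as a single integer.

Answer: 13

Derivation:
After 'push 19': [19]
After 'neg': [-19]
After 'push 0': [-19, 0]
After 'if': [-19]
After 'push 5': [-19, 5]
After 'push 16': [-19, 5, 16]
After 'neg': [-19, 5, -16]
After 'push 11': [-19, 5, -16, 11]
After 'push -1': [-19, 5, -16, 11, -1]
After 'swap': [-19, 5, -16, -1, 11]
After 'push 13': [-19, 5, -16, -1, 11, 13]
After 'push -2': [-19, 5, -16, -1, 11, 13, -2]
After 'pick 1': [-19, 5, -16, -1, 11, 13, -2, 13]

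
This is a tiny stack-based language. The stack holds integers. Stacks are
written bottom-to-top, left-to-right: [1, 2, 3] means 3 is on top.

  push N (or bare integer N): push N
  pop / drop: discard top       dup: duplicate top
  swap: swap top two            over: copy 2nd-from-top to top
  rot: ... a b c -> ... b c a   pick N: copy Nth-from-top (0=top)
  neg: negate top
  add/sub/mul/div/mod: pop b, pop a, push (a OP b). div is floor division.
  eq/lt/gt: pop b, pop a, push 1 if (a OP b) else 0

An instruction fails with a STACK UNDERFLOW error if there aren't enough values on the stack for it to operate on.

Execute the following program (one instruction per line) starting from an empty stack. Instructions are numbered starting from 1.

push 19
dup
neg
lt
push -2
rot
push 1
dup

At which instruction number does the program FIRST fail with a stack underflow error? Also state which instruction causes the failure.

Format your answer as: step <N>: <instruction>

Step 1 ('push 19'): stack = [19], depth = 1
Step 2 ('dup'): stack = [19, 19], depth = 2
Step 3 ('neg'): stack = [19, -19], depth = 2
Step 4 ('lt'): stack = [0], depth = 1
Step 5 ('push -2'): stack = [0, -2], depth = 2
Step 6 ('rot'): needs 3 value(s) but depth is 2 — STACK UNDERFLOW

Answer: step 6: rot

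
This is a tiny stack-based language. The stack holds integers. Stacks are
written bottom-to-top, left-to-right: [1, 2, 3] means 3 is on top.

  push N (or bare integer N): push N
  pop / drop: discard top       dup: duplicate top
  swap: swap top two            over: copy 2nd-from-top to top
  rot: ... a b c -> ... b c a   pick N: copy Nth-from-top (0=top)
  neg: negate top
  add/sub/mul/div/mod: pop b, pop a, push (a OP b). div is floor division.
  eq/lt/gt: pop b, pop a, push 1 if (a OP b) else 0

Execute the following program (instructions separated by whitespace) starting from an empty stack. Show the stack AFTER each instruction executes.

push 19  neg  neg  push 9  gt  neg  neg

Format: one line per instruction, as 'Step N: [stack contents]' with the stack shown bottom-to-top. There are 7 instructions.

Step 1: [19]
Step 2: [-19]
Step 3: [19]
Step 4: [19, 9]
Step 5: [1]
Step 6: [-1]
Step 7: [1]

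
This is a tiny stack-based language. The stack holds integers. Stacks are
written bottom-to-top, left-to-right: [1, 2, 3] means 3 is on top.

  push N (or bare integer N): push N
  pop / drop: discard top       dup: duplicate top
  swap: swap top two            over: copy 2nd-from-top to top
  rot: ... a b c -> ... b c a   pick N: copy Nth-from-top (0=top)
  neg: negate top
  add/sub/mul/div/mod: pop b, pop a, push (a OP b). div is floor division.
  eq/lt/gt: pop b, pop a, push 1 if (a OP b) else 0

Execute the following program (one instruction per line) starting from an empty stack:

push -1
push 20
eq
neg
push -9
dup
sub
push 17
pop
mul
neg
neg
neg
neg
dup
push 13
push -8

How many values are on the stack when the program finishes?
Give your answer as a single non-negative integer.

After 'push -1': stack = [-1] (depth 1)
After 'push 20': stack = [-1, 20] (depth 2)
After 'eq': stack = [0] (depth 1)
After 'neg': stack = [0] (depth 1)
After 'push -9': stack = [0, -9] (depth 2)
After 'dup': stack = [0, -9, -9] (depth 3)
After 'sub': stack = [0, 0] (depth 2)
After 'push 17': stack = [0, 0, 17] (depth 3)
After 'pop': stack = [0, 0] (depth 2)
After 'mul': stack = [0] (depth 1)
After 'neg': stack = [0] (depth 1)
After 'neg': stack = [0] (depth 1)
After 'neg': stack = [0] (depth 1)
After 'neg': stack = [0] (depth 1)
After 'dup': stack = [0, 0] (depth 2)
After 'push 13': stack = [0, 0, 13] (depth 3)
After 'push -8': stack = [0, 0, 13, -8] (depth 4)

Answer: 4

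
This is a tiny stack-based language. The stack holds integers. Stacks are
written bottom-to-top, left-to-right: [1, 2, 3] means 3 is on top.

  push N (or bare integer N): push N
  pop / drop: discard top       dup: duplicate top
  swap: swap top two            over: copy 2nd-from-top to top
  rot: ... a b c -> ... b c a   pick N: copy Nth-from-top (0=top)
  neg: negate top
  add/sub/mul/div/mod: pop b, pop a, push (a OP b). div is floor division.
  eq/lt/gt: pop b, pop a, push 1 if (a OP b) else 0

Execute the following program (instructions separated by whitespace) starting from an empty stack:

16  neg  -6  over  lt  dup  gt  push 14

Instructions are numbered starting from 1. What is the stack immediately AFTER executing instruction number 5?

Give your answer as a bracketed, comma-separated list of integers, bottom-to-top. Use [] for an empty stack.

Answer: [-16, 0]

Derivation:
Step 1 ('16'): [16]
Step 2 ('neg'): [-16]
Step 3 ('-6'): [-16, -6]
Step 4 ('over'): [-16, -6, -16]
Step 5 ('lt'): [-16, 0]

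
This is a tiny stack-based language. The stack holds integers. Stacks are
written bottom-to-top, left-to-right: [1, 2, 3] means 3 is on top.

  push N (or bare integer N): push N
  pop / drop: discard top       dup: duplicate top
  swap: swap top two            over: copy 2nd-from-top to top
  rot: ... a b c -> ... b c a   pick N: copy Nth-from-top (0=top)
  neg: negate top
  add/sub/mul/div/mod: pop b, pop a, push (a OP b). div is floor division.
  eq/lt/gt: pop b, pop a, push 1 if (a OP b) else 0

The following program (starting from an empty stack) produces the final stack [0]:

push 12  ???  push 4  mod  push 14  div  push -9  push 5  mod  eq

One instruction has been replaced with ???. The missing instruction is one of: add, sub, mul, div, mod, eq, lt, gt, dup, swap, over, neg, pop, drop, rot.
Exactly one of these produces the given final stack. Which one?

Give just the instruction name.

Answer: neg

Derivation:
Stack before ???: [12]
Stack after ???:  [-12]
The instruction that transforms [12] -> [-12] is: neg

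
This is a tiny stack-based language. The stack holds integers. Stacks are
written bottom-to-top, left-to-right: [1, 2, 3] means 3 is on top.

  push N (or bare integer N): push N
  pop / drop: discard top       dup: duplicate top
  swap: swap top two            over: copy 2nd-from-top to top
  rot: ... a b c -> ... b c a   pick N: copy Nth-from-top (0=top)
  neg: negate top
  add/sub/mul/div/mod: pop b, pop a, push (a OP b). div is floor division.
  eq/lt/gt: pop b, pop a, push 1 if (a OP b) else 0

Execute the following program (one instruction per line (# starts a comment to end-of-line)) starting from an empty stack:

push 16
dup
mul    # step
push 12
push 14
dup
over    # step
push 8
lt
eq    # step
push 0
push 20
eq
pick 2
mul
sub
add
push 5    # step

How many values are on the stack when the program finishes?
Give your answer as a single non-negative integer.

After 'push 16': stack = [16] (depth 1)
After 'dup': stack = [16, 16] (depth 2)
After 'mul': stack = [256] (depth 1)
After 'push 12': stack = [256, 12] (depth 2)
After 'push 14': stack = [256, 12, 14] (depth 3)
After 'dup': stack = [256, 12, 14, 14] (depth 4)
After 'over': stack = [256, 12, 14, 14, 14] (depth 5)
After 'push 8': stack = [256, 12, 14, 14, 14, 8] (depth 6)
After 'lt': stack = [256, 12, 14, 14, 0] (depth 5)
After 'eq': stack = [256, 12, 14, 0] (depth 4)
After 'push 0': stack = [256, 12, 14, 0, 0] (depth 5)
After 'push 20': stack = [256, 12, 14, 0, 0, 20] (depth 6)
After 'eq': stack = [256, 12, 14, 0, 0] (depth 5)
After 'pick 2': stack = [256, 12, 14, 0, 0, 14] (depth 6)
After 'mul': stack = [256, 12, 14, 0, 0] (depth 5)
After 'sub': stack = [256, 12, 14, 0] (depth 4)
After 'add': stack = [256, 12, 14] (depth 3)
After 'push 5': stack = [256, 12, 14, 5] (depth 4)

Answer: 4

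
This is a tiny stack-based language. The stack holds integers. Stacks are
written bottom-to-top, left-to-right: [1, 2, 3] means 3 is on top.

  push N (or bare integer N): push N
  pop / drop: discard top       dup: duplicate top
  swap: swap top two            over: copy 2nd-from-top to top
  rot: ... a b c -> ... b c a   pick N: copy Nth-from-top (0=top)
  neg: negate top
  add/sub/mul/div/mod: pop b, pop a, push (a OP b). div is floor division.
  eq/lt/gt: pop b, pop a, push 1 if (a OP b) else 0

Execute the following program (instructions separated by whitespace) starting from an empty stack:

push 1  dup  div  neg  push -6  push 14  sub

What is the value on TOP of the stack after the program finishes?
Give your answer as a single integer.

After 'push 1': [1]
After 'dup': [1, 1]
After 'div': [1]
After 'neg': [-1]
After 'push -6': [-1, -6]
After 'push 14': [-1, -6, 14]
After 'sub': [-1, -20]

Answer: -20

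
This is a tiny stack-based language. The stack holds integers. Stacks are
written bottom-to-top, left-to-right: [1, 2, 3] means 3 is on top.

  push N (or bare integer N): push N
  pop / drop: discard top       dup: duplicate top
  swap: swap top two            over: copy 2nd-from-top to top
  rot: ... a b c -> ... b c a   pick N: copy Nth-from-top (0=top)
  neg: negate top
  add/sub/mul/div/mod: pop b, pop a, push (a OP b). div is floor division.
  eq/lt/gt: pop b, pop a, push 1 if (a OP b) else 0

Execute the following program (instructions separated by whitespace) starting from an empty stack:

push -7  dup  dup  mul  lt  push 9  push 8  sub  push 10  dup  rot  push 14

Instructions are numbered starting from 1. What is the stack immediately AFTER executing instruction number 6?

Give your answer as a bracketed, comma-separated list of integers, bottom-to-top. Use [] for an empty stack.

Answer: [1, 9]

Derivation:
Step 1 ('push -7'): [-7]
Step 2 ('dup'): [-7, -7]
Step 3 ('dup'): [-7, -7, -7]
Step 4 ('mul'): [-7, 49]
Step 5 ('lt'): [1]
Step 6 ('push 9'): [1, 9]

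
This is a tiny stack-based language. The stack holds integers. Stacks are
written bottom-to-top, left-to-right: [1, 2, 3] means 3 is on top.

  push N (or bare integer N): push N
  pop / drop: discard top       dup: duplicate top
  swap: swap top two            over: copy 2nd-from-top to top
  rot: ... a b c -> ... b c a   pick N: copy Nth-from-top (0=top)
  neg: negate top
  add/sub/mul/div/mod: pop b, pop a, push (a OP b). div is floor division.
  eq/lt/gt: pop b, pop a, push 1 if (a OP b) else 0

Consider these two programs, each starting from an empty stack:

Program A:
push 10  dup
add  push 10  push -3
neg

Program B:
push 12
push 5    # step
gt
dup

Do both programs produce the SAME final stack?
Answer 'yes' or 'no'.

Answer: no

Derivation:
Program A trace:
  After 'push 10': [10]
  After 'dup': [10, 10]
  After 'add': [20]
  After 'push 10': [20, 10]
  After 'push -3': [20, 10, -3]
  After 'neg': [20, 10, 3]
Program A final stack: [20, 10, 3]

Program B trace:
  After 'push 12': [12]
  After 'push 5': [12, 5]
  After 'gt': [1]
  After 'dup': [1, 1]
Program B final stack: [1, 1]
Same: no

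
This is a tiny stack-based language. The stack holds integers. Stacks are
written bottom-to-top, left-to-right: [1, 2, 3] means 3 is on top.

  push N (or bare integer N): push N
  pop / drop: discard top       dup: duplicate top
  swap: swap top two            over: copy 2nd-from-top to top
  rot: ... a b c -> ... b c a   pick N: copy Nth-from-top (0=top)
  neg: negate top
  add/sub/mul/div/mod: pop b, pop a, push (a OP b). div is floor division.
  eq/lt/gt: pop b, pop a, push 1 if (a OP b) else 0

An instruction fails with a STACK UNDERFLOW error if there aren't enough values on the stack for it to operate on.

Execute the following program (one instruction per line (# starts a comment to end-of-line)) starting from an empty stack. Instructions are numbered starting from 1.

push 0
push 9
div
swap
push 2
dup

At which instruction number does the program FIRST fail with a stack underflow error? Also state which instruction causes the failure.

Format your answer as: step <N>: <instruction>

Answer: step 4: swap

Derivation:
Step 1 ('push 0'): stack = [0], depth = 1
Step 2 ('push 9'): stack = [0, 9], depth = 2
Step 3 ('div'): stack = [0], depth = 1
Step 4 ('swap'): needs 2 value(s) but depth is 1 — STACK UNDERFLOW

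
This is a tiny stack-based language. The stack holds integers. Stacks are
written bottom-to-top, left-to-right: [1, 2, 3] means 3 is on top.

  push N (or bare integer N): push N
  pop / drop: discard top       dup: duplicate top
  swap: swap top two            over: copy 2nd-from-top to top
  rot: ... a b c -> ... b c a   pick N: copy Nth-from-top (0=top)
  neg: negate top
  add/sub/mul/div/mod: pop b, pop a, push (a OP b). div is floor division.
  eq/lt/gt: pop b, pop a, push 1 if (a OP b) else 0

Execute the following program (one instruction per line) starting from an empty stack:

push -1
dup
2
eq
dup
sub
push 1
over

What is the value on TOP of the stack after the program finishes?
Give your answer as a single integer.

After 'push -1': [-1]
After 'dup': [-1, -1]
After 'push 2': [-1, -1, 2]
After 'eq': [-1, 0]
After 'dup': [-1, 0, 0]
After 'sub': [-1, 0]
After 'push 1': [-1, 0, 1]
After 'over': [-1, 0, 1, 0]

Answer: 0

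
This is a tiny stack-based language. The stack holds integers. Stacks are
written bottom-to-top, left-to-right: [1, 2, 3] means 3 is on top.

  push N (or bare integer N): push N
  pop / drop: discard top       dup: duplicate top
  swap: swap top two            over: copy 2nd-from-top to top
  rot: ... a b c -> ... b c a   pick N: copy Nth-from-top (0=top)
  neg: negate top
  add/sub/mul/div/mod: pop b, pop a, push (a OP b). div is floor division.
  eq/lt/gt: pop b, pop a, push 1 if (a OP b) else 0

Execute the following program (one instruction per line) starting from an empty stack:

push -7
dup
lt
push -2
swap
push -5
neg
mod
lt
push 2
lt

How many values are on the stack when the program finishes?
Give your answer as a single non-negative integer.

After 'push -7': stack = [-7] (depth 1)
After 'dup': stack = [-7, -7] (depth 2)
After 'lt': stack = [0] (depth 1)
After 'push -2': stack = [0, -2] (depth 2)
After 'swap': stack = [-2, 0] (depth 2)
After 'push -5': stack = [-2, 0, -5] (depth 3)
After 'neg': stack = [-2, 0, 5] (depth 3)
After 'mod': stack = [-2, 0] (depth 2)
After 'lt': stack = [1] (depth 1)
After 'push 2': stack = [1, 2] (depth 2)
After 'lt': stack = [1] (depth 1)

Answer: 1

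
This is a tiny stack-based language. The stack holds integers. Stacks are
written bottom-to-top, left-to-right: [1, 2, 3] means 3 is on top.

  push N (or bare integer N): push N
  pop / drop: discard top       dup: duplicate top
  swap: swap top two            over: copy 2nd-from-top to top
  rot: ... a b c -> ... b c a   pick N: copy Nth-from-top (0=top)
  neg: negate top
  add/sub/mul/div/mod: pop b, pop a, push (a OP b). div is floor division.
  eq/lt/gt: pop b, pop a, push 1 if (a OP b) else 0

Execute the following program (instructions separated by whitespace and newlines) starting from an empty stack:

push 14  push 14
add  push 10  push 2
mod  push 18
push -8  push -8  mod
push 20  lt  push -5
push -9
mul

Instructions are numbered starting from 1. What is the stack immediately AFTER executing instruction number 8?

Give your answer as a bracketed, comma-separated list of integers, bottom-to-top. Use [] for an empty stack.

Answer: [28, 0, 18, -8]

Derivation:
Step 1 ('push 14'): [14]
Step 2 ('push 14'): [14, 14]
Step 3 ('add'): [28]
Step 4 ('push 10'): [28, 10]
Step 5 ('push 2'): [28, 10, 2]
Step 6 ('mod'): [28, 0]
Step 7 ('push 18'): [28, 0, 18]
Step 8 ('push -8'): [28, 0, 18, -8]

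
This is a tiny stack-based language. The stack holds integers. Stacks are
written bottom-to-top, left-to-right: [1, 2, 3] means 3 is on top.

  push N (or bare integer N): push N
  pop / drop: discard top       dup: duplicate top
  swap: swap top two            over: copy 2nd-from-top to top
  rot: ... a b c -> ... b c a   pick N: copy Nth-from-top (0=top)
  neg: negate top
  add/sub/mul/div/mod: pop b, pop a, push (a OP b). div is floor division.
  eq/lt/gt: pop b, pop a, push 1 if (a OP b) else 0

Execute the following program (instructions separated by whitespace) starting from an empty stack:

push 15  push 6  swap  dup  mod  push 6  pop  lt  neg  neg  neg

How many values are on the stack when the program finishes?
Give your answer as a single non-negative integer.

After 'push 15': stack = [15] (depth 1)
After 'push 6': stack = [15, 6] (depth 2)
After 'swap': stack = [6, 15] (depth 2)
After 'dup': stack = [6, 15, 15] (depth 3)
After 'mod': stack = [6, 0] (depth 2)
After 'push 6': stack = [6, 0, 6] (depth 3)
After 'pop': stack = [6, 0] (depth 2)
After 'lt': stack = [0] (depth 1)
After 'neg': stack = [0] (depth 1)
After 'neg': stack = [0] (depth 1)
After 'neg': stack = [0] (depth 1)

Answer: 1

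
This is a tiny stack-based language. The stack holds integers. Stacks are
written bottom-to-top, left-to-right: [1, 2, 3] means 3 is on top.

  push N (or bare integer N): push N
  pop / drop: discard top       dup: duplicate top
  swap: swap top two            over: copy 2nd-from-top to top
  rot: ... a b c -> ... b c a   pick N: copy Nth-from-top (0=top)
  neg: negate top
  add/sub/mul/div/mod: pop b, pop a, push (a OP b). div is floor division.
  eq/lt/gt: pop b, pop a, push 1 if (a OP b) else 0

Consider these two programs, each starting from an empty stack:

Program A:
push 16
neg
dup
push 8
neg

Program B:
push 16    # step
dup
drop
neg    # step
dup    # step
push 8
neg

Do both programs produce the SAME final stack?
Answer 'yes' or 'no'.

Answer: yes

Derivation:
Program A trace:
  After 'push 16': [16]
  After 'neg': [-16]
  After 'dup': [-16, -16]
  After 'push 8': [-16, -16, 8]
  After 'neg': [-16, -16, -8]
Program A final stack: [-16, -16, -8]

Program B trace:
  After 'push 16': [16]
  After 'dup': [16, 16]
  After 'drop': [16]
  After 'neg': [-16]
  After 'dup': [-16, -16]
  After 'push 8': [-16, -16, 8]
  After 'neg': [-16, -16, -8]
Program B final stack: [-16, -16, -8]
Same: yes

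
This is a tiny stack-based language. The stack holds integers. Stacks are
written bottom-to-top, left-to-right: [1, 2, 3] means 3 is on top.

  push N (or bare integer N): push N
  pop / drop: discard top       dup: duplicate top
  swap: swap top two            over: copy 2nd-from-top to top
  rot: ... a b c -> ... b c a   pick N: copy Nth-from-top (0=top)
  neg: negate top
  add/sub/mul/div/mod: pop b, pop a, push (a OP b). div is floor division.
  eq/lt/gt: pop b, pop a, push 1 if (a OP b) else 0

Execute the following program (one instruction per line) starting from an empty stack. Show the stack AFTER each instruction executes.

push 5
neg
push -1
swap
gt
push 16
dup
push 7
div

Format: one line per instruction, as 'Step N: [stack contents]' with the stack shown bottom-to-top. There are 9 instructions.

Step 1: [5]
Step 2: [-5]
Step 3: [-5, -1]
Step 4: [-1, -5]
Step 5: [1]
Step 6: [1, 16]
Step 7: [1, 16, 16]
Step 8: [1, 16, 16, 7]
Step 9: [1, 16, 2]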